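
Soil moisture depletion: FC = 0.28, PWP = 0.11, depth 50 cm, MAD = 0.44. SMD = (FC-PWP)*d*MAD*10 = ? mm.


SMD = (FC - PWP) * d * MAD * 10
SMD = (0.28 - 0.11) * 50 * 0.44 * 10
SMD = 0.1700 * 50 * 0.44 * 10

37.4000 mm


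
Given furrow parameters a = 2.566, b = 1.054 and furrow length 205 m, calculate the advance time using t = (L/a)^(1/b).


t = (L/a)^(1/b)
t = (205/2.566)^(1/1.054)
t = 79.890881^(1/1.054)

63.8301 min


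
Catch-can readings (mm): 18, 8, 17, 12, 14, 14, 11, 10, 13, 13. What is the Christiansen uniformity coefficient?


mean = 13.000000 mm
MAD = 2.200000 mm
CU = (1 - 2.200000/13.000000)*100

83.0769 %


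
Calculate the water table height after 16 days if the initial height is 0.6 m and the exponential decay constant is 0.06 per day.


m = m0 * exp(-k*t)
m = 0.6 * exp(-0.06 * 16)
m = 0.6 * exp(-0.9600)

0.2297 m


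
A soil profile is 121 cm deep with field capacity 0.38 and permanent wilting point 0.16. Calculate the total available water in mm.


AWC = (FC - PWP) * d * 10
AWC = (0.38 - 0.16) * 121 * 10
AWC = 0.2200 * 121 * 10

266.2000 mm


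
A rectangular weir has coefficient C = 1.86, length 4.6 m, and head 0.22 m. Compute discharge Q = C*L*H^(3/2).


Q = C * L * H^(3/2) = 1.86 * 4.6 * 0.22^1.5 = 1.86 * 4.6 * 0.103189

0.8829 m^3/s


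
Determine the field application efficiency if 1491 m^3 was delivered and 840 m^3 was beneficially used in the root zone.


Ea = V_root / V_field * 100 = 840 / 1491 * 100 = 56.3380%

56.3380 %


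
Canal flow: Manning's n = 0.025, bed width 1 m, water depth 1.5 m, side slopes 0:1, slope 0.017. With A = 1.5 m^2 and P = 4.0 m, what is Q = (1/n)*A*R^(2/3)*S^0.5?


R = A/P = 1.5/4.0 = 0.375000
Q = (1/0.025) * 1.5 * 0.375000^(2/3) * 0.017^0.5

4.0681 m^3/s


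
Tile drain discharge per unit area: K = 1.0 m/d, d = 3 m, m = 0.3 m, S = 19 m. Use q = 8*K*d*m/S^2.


q = 8*K*d*m/S^2
q = 8*1.0*3*0.3/19^2
q = 7.2000 / 361

0.0199 m/d


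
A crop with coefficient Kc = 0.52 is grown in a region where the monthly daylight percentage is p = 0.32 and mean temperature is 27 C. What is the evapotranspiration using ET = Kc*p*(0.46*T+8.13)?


ET = Kc * p * (0.46*T + 8.13)
ET = 0.52 * 0.32 * (0.46*27 + 8.13)
ET = 0.52 * 0.32 * 20.5500

3.4195 mm/day


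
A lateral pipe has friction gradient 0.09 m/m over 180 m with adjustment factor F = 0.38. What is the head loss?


hf = J * L * F = 0.09 * 180 * 0.38 = 6.1560 m

6.1560 m


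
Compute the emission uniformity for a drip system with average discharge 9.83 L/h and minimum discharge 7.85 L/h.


EU = (q_min/q_avg)*100 = (7.85/9.83)*100 = 79.8576%

79.8576 %


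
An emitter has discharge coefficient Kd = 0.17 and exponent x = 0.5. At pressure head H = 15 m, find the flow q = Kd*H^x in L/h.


q = Kd * H^x = 0.17 * 15^0.5 = 0.17 * 3.872983

0.6584 L/h


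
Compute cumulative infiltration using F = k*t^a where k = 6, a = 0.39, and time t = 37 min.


F = k * t^a = 6 * 37^0.39
F = 6 * 4.088826

24.5330 mm


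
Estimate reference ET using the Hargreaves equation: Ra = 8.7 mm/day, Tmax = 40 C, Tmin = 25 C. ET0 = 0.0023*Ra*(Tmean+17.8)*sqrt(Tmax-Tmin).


Tmean = (Tmax + Tmin)/2 = (40 + 25)/2 = 32.5
ET0 = 0.0023 * 8.7 * (32.5 + 17.8) * sqrt(40 - 25)
ET0 = 0.0023 * 8.7 * 50.3 * 3.872983

3.8982 mm/day


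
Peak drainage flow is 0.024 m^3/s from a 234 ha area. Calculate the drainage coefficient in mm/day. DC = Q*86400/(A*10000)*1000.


DC = Q * 86400 / (A * 10000) * 1000
DC = 0.024 * 86400 / (234 * 10000) * 1000
DC = 2073600.0000 / 2340000

0.8862 mm/day


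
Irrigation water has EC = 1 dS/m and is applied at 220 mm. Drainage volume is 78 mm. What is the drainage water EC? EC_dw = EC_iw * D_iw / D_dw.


EC_dw = EC_iw * D_iw / D_dw
EC_dw = 1 * 220 / 78
EC_dw = 220 / 78

2.8205 dS/m


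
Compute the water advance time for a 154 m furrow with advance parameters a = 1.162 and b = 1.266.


t = (L/a)^(1/b)
t = (154/1.162)^(1/1.266)
t = 132.530120^(1/1.266)

47.4672 min


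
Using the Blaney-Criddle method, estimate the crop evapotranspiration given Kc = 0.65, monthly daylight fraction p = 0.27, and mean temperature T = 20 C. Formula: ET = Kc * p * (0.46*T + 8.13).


ET = Kc * p * (0.46*T + 8.13)
ET = 0.65 * 0.27 * (0.46*20 + 8.13)
ET = 0.65 * 0.27 * 17.3300

3.0414 mm/day


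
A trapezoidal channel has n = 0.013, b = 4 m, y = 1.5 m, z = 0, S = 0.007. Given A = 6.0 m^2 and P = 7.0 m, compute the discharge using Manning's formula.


R = A/P = 6.0/7.0 = 0.857143
Q = (1/0.013) * 6.0 * 0.857143^(2/3) * 0.007^0.5

34.8438 m^3/s


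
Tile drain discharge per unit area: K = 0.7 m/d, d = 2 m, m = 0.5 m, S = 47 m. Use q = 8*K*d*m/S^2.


q = 8*K*d*m/S^2
q = 8*0.7*2*0.5/47^2
q = 5.6000 / 2209

0.0025 m/d


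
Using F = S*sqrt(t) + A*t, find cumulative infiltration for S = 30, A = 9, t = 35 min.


F = S*sqrt(t) + A*t
F = 30*sqrt(35) + 9*35
F = 30*5.916080 + 315

492.4824 mm


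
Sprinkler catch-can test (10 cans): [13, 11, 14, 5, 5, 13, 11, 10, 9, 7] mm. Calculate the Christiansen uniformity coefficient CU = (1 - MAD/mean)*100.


mean = 9.800000 mm
MAD = 2.640000 mm
CU = (1 - 2.640000/9.800000)*100

73.0612 %


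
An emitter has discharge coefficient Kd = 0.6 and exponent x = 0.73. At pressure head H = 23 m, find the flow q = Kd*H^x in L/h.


q = Kd * H^x = 0.6 * 23^0.73 = 0.6 * 9.864188

5.9185 L/h


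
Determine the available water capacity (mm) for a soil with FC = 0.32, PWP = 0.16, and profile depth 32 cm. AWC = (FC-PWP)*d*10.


AWC = (FC - PWP) * d * 10
AWC = (0.32 - 0.16) * 32 * 10
AWC = 0.1600 * 32 * 10

51.2000 mm


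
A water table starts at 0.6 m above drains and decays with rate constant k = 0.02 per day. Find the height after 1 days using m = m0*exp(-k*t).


m = m0 * exp(-k*t)
m = 0.6 * exp(-0.02 * 1)
m = 0.6 * exp(-0.0200)

0.5881 m


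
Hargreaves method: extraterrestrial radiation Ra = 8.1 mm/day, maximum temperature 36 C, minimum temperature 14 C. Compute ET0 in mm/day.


Tmean = (Tmax + Tmin)/2 = (36 + 14)/2 = 25.0
ET0 = 0.0023 * 8.1 * (25.0 + 17.8) * sqrt(36 - 14)
ET0 = 0.0023 * 8.1 * 42.8 * 4.690416

3.7400 mm/day


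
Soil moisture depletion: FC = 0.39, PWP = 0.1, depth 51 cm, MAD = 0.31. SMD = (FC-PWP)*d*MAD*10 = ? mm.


SMD = (FC - PWP) * d * MAD * 10
SMD = (0.39 - 0.1) * 51 * 0.31 * 10
SMD = 0.2900 * 51 * 0.31 * 10

45.8490 mm


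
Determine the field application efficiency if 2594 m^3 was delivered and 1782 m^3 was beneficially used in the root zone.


Ea = V_root / V_field * 100 = 1782 / 2594 * 100 = 68.6970%

68.6970 %


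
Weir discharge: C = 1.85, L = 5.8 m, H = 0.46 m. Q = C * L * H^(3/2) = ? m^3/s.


Q = C * L * H^(3/2) = 1.85 * 5.8 * 0.46^1.5 = 1.85 * 5.8 * 0.311987

3.3476 m^3/s


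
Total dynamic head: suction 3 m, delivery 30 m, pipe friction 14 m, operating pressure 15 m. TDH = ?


TDH = Hs + Hd + hf + Hp = 3 + 30 + 14 + 15 = 62

62 m


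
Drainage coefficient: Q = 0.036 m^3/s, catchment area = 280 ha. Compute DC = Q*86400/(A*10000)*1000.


DC = Q * 86400 / (A * 10000) * 1000
DC = 0.036 * 86400 / (280 * 10000) * 1000
DC = 3110400.0000 / 2800000

1.1109 mm/day


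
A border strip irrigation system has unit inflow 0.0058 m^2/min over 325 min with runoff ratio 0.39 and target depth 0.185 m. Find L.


L = q*t/((1+r)*Z)
L = 0.0058*325/((1+0.39)*0.185)
L = 1.885/0.25715

7.3304 m


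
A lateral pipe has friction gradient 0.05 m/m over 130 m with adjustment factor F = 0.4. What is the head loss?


hf = J * L * F = 0.05 * 130 * 0.4 = 2.6000 m

2.6000 m


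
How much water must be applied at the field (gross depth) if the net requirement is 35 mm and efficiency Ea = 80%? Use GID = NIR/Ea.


Ea = 80% = 0.8
GID = NIR / Ea = 35 / 0.8 = 43.7500 mm

43.7500 mm


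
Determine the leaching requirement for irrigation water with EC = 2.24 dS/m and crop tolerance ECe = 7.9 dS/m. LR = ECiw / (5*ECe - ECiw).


LR = ECiw / (5*ECe - ECiw)
LR = 2.24 / (5*7.9 - 2.24)
LR = 2.24 / 37.2600

0.0601


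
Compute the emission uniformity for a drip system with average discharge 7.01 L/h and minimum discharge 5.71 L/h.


EU = (q_min/q_avg)*100 = (5.71/7.01)*100 = 81.4551%

81.4551 %


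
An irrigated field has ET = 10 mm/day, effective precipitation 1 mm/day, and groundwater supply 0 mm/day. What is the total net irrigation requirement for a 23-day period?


Daily deficit = ET - Pe - GW = 10 - 1 - 0 = 9 mm/day
NIR = 9 * 23 = 207 mm

207.0000 mm


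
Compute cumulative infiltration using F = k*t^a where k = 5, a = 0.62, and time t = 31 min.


F = k * t^a = 5 * 31^0.62
F = 5 * 8.407062

42.0353 mm


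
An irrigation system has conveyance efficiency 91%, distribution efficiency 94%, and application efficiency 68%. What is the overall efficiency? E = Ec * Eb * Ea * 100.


Ec = 0.91, Eb = 0.94, Ea = 0.68
E = 0.91 * 0.94 * 0.68 * 100 = 58.1672%

58.1672 %


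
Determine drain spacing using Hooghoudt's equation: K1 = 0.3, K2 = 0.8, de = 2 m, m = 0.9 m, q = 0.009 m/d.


S^2 = 8*K2*de*m/q + 4*K1*m^2/q
S^2 = 8*0.8*2*0.9/0.009 + 4*0.3*0.9^2/0.009
S = sqrt(1388.0000)

37.2559 m


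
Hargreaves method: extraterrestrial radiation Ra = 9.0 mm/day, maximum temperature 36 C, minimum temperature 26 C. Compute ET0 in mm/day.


Tmean = (Tmax + Tmin)/2 = (36 + 26)/2 = 31.0
ET0 = 0.0023 * 9.0 * (31.0 + 17.8) * sqrt(36 - 26)
ET0 = 0.0023 * 9.0 * 48.8 * 3.162278

3.1944 mm/day


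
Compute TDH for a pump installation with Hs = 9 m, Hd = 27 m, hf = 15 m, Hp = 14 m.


TDH = Hs + Hd + hf + Hp = 9 + 27 + 15 + 14 = 65

65 m


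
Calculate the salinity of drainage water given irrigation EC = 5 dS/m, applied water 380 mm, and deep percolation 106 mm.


EC_dw = EC_iw * D_iw / D_dw
EC_dw = 5 * 380 / 106
EC_dw = 1900 / 106

17.9245 dS/m


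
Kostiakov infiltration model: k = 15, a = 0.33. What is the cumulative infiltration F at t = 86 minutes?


F = k * t^a = 15 * 86^0.33
F = 15 * 4.348951

65.2343 mm


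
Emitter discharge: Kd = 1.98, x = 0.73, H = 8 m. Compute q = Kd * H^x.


q = Kd * H^x = 1.98 * 8^0.73 = 1.98 * 4.563055

9.0348 L/h


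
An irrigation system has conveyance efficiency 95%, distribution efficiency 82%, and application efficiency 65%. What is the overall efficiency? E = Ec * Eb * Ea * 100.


Ec = 0.95, Eb = 0.82, Ea = 0.65
E = 0.95 * 0.82 * 0.65 * 100 = 50.6350%

50.6350 %


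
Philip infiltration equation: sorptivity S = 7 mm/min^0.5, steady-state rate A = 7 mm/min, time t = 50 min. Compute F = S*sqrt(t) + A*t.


F = S*sqrt(t) + A*t
F = 7*sqrt(50) + 7*50
F = 7*7.071068 + 350

399.4975 mm


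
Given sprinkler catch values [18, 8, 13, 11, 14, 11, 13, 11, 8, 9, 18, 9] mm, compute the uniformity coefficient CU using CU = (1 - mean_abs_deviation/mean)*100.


mean = 11.916667 mm
MAD = 2.736111 mm
CU = (1 - 2.736111/11.916667)*100

77.0396 %


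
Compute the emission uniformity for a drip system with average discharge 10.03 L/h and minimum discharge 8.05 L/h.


EU = (q_min/q_avg)*100 = (8.05/10.03)*100 = 80.2592%

80.2592 %


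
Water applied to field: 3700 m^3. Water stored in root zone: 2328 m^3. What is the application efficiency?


Ea = V_root / V_field * 100 = 2328 / 3700 * 100 = 62.9189%

62.9189 %


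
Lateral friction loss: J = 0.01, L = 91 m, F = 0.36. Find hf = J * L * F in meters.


hf = J * L * F = 0.01 * 91 * 0.36 = 0.3276 m

0.3276 m


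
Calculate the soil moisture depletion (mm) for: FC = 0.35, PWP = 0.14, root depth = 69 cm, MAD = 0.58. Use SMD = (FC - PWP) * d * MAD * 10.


SMD = (FC - PWP) * d * MAD * 10
SMD = (0.35 - 0.14) * 69 * 0.58 * 10
SMD = 0.2100 * 69 * 0.58 * 10

84.0420 mm


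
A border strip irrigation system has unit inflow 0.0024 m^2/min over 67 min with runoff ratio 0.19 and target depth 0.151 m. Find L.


L = q*t/((1+r)*Z)
L = 0.0024*67/((1+0.19)*0.151)
L = 0.1608/0.17969

0.8949 m


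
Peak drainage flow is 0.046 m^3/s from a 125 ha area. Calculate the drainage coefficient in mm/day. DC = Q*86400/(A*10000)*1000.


DC = Q * 86400 / (A * 10000) * 1000
DC = 0.046 * 86400 / (125 * 10000) * 1000
DC = 3974400.0000 / 1250000

3.1795 mm/day


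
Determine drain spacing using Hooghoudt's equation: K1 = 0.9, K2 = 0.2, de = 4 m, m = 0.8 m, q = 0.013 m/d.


S^2 = 8*K2*de*m/q + 4*K1*m^2/q
S^2 = 8*0.2*4*0.8/0.013 + 4*0.9*0.8^2/0.013
S = sqrt(571.0769)

23.8972 m


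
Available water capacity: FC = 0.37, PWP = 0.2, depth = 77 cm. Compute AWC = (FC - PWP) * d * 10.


AWC = (FC - PWP) * d * 10
AWC = (0.37 - 0.2) * 77 * 10
AWC = 0.1700 * 77 * 10

130.9000 mm


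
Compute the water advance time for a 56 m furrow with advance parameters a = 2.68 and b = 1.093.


t = (L/a)^(1/b)
t = (56/2.68)^(1/1.093)
t = 20.895522^(1/1.093)

16.1337 min


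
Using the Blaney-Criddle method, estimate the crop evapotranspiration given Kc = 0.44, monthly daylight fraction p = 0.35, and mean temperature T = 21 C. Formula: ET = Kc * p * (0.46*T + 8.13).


ET = Kc * p * (0.46*T + 8.13)
ET = 0.44 * 0.35 * (0.46*21 + 8.13)
ET = 0.44 * 0.35 * 17.7900

2.7397 mm/day


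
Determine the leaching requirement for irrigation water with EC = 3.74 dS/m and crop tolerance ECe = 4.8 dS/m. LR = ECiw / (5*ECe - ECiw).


LR = ECiw / (5*ECe - ECiw)
LR = 3.74 / (5*4.8 - 3.74)
LR = 3.74 / 20.2600

0.1846


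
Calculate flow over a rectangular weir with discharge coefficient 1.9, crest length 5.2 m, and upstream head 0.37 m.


Q = C * L * H^(3/2) = 1.9 * 5.2 * 0.37^1.5 = 1.9 * 5.2 * 0.225062

2.2236 m^3/s


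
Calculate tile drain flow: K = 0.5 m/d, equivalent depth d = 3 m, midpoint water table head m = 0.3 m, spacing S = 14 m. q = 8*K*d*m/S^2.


q = 8*K*d*m/S^2
q = 8*0.5*3*0.3/14^2
q = 3.6000 / 196

0.0184 m/d


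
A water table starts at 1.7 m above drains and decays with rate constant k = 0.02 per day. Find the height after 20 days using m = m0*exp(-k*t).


m = m0 * exp(-k*t)
m = 1.7 * exp(-0.02 * 20)
m = 1.7 * exp(-0.4000)

1.1395 m


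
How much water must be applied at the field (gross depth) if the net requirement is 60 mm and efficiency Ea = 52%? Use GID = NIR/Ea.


Ea = 52% = 0.52
GID = NIR / Ea = 60 / 0.52 = 115.3846 mm

115.3846 mm


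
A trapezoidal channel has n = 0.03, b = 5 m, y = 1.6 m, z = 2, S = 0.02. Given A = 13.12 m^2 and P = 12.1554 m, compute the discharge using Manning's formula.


R = A/P = 13.12/12.1554 = 1.079356
Q = (1/0.03) * 13.12 * 1.079356^(2/3) * 0.02^0.5

65.0785 m^3/s


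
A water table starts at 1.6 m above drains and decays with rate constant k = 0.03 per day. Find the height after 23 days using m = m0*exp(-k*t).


m = m0 * exp(-k*t)
m = 1.6 * exp(-0.03 * 23)
m = 1.6 * exp(-0.6900)

0.8025 m


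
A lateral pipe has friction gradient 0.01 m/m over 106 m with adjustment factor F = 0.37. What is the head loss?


hf = J * L * F = 0.01 * 106 * 0.37 = 0.3922 m

0.3922 m


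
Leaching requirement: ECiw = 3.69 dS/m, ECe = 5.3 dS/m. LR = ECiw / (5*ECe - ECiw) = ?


LR = ECiw / (5*ECe - ECiw)
LR = 3.69 / (5*5.3 - 3.69)
LR = 3.69 / 22.8100

0.1618


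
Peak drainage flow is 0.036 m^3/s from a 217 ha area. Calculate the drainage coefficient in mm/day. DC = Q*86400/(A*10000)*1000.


DC = Q * 86400 / (A * 10000) * 1000
DC = 0.036 * 86400 / (217 * 10000) * 1000
DC = 3110400.0000 / 2170000

1.4334 mm/day


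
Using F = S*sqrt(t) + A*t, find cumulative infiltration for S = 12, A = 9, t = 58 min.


F = S*sqrt(t) + A*t
F = 12*sqrt(58) + 9*58
F = 12*7.615773 + 522

613.3893 mm


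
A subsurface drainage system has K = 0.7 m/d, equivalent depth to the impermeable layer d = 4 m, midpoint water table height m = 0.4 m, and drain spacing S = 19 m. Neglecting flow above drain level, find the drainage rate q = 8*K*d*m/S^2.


q = 8*K*d*m/S^2
q = 8*0.7*4*0.4/19^2
q = 8.9600 / 361

0.0248 m/d


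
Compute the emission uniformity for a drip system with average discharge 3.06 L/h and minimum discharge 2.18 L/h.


EU = (q_min/q_avg)*100 = (2.18/3.06)*100 = 71.2418%

71.2418 %


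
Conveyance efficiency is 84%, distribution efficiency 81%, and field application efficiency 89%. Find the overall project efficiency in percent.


Ec = 0.84, Eb = 0.81, Ea = 0.89
E = 0.84 * 0.81 * 0.89 * 100 = 60.5556%

60.5556 %


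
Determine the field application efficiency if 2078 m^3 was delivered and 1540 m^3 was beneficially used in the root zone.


Ea = V_root / V_field * 100 = 1540 / 2078 * 100 = 74.1097%

74.1097 %


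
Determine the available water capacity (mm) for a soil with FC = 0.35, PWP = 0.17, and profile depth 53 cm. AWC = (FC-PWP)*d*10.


AWC = (FC - PWP) * d * 10
AWC = (0.35 - 0.17) * 53 * 10
AWC = 0.1800 * 53 * 10

95.4000 mm


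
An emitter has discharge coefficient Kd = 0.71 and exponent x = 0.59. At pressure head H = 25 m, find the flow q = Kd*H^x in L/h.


q = Kd * H^x = 0.71 * 25^0.59 = 0.71 * 6.680125

4.7429 L/h


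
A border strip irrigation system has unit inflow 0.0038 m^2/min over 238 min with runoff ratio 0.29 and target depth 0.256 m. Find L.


L = q*t/((1+r)*Z)
L = 0.0038*238/((1+0.29)*0.256)
L = 0.9044/0.33024

2.7386 m


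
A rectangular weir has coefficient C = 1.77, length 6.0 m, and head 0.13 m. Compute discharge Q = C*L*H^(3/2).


Q = C * L * H^(3/2) = 1.77 * 6.0 * 0.13^1.5 = 1.77 * 6.0 * 0.046872

0.4978 m^3/s


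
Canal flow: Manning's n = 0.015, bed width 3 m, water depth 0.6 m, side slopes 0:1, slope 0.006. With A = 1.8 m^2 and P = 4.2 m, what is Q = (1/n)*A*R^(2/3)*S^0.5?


R = A/P = 1.8/4.2 = 0.428571
Q = (1/0.015) * 1.8 * 0.428571^(2/3) * 0.006^0.5

5.2837 m^3/s


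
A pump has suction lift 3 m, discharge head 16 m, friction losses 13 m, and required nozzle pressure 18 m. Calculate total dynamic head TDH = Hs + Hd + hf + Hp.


TDH = Hs + Hd + hf + Hp = 3 + 16 + 13 + 18 = 50

50 m


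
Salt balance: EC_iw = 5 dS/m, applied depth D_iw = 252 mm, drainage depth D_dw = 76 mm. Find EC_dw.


EC_dw = EC_iw * D_iw / D_dw
EC_dw = 5 * 252 / 76
EC_dw = 1260 / 76

16.5789 dS/m


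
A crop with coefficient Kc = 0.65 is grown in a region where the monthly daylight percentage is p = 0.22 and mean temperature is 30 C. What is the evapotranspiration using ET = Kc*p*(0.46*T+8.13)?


ET = Kc * p * (0.46*T + 8.13)
ET = 0.65 * 0.22 * (0.46*30 + 8.13)
ET = 0.65 * 0.22 * 21.9300

3.1360 mm/day


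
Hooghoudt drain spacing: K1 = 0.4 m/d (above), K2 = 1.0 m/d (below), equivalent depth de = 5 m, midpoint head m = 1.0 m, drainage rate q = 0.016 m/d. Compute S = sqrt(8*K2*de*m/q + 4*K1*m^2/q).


S^2 = 8*K2*de*m/q + 4*K1*m^2/q
S^2 = 8*1.0*5*1.0/0.016 + 4*0.4*1.0^2/0.016
S = sqrt(2600.0000)

50.9902 m


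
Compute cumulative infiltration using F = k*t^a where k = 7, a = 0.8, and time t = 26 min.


F = k * t^a = 7 * 26^0.8
F = 7 * 13.551229

94.8586 mm


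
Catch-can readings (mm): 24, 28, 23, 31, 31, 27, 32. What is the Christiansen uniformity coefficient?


mean = 28.000000 mm
MAD = 2.857143 mm
CU = (1 - 2.857143/28.000000)*100

89.7959 %


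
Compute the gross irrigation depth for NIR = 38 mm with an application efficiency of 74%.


Ea = 74% = 0.74
GID = NIR / Ea = 38 / 0.74 = 51.3514 mm

51.3514 mm


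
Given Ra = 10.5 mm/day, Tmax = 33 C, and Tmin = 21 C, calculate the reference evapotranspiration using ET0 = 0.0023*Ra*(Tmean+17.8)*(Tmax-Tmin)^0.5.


Tmean = (Tmax + Tmin)/2 = (33 + 21)/2 = 27.0
ET0 = 0.0023 * 10.5 * (27.0 + 17.8) * sqrt(33 - 21)
ET0 = 0.0023 * 10.5 * 44.8 * 3.464102

3.7479 mm/day


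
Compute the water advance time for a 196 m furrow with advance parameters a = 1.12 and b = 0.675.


t = (L/a)^(1/b)
t = (196/1.12)^(1/0.675)
t = 175.000000^(1/0.675)

2103.8721 min


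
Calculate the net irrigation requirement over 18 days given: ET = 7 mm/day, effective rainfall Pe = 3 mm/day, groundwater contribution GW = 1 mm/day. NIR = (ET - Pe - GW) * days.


Daily deficit = ET - Pe - GW = 7 - 3 - 1 = 3 mm/day
NIR = 3 * 18 = 54 mm

54.0000 mm


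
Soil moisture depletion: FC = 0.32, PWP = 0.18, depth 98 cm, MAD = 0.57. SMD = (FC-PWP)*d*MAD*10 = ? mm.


SMD = (FC - PWP) * d * MAD * 10
SMD = (0.32 - 0.18) * 98 * 0.57 * 10
SMD = 0.1400 * 98 * 0.57 * 10

78.2040 mm


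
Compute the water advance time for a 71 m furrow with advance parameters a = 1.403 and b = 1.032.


t = (L/a)^(1/b)
t = (71/1.403)^(1/1.032)
t = 50.605845^(1/1.032)

44.8082 min


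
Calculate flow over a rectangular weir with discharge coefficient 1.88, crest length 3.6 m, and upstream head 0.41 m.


Q = C * L * H^(3/2) = 1.88 * 3.6 * 0.41^1.5 = 1.88 * 3.6 * 0.262528

1.7768 m^3/s


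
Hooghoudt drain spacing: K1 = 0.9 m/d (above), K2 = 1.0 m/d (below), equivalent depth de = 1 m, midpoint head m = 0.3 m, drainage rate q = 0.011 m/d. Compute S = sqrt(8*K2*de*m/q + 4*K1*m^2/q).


S^2 = 8*K2*de*m/q + 4*K1*m^2/q
S^2 = 8*1.0*1*0.3/0.011 + 4*0.9*0.3^2/0.011
S = sqrt(247.6364)

15.7365 m


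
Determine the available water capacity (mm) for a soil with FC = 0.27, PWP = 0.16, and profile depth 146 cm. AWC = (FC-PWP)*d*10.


AWC = (FC - PWP) * d * 10
AWC = (0.27 - 0.16) * 146 * 10
AWC = 0.1100 * 146 * 10

160.6000 mm


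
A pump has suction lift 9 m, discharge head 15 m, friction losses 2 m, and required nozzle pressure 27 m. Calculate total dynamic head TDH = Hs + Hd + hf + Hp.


TDH = Hs + Hd + hf + Hp = 9 + 15 + 2 + 27 = 53

53 m


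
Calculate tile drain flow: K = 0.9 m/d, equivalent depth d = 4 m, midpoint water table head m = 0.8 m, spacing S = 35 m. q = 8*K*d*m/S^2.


q = 8*K*d*m/S^2
q = 8*0.9*4*0.8/35^2
q = 23.0400 / 1225

0.0188 m/d


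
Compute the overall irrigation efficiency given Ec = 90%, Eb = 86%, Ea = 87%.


Ec = 0.9, Eb = 0.86, Ea = 0.87
E = 0.9 * 0.86 * 0.87 * 100 = 67.3380%

67.3380 %


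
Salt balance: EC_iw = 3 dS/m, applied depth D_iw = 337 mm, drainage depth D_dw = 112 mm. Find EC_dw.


EC_dw = EC_iw * D_iw / D_dw
EC_dw = 3 * 337 / 112
EC_dw = 1011 / 112

9.0268 dS/m


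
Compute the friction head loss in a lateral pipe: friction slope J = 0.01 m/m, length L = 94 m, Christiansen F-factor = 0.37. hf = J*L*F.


hf = J * L * F = 0.01 * 94 * 0.37 = 0.3478 m

0.3478 m


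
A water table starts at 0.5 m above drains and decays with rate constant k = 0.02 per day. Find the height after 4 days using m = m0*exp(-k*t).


m = m0 * exp(-k*t)
m = 0.5 * exp(-0.02 * 4)
m = 0.5 * exp(-0.0800)

0.4616 m


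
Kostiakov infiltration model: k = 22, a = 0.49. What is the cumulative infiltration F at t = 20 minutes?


F = k * t^a = 22 * 20^0.49
F = 22 * 4.340150

95.4833 mm


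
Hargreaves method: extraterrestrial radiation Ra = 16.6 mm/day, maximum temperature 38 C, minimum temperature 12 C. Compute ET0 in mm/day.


Tmean = (Tmax + Tmin)/2 = (38 + 12)/2 = 25.0
ET0 = 0.0023 * 16.6 * (25.0 + 17.8) * sqrt(38 - 12)
ET0 = 0.0023 * 16.6 * 42.8 * 5.099020

8.3323 mm/day


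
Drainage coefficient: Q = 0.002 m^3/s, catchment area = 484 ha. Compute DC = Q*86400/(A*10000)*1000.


DC = Q * 86400 / (A * 10000) * 1000
DC = 0.002 * 86400 / (484 * 10000) * 1000
DC = 172800.0000 / 4840000

0.0357 mm/day


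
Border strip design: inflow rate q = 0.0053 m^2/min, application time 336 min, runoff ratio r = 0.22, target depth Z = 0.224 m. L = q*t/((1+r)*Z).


L = q*t/((1+r)*Z)
L = 0.0053*336/((1+0.22)*0.224)
L = 1.7808/0.27328

6.5164 m


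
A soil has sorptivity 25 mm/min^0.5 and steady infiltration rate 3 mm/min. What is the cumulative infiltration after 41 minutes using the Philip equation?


F = S*sqrt(t) + A*t
F = 25*sqrt(41) + 3*41
F = 25*6.403124 + 123

283.0781 mm


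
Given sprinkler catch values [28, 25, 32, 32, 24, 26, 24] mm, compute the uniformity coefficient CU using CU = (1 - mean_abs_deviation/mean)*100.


mean = 27.285714 mm
MAD = 2.897959 mm
CU = (1 - 2.897959/27.285714)*100

89.3792 %


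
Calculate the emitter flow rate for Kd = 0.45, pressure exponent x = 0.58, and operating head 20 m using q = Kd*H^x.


q = Kd * H^x = 0.45 * 20^0.58 = 0.45 * 5.683258

2.5575 L/h


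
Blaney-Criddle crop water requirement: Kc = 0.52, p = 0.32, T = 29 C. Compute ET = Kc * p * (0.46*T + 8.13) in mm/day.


ET = Kc * p * (0.46*T + 8.13)
ET = 0.52 * 0.32 * (0.46*29 + 8.13)
ET = 0.52 * 0.32 * 21.4700

3.5726 mm/day


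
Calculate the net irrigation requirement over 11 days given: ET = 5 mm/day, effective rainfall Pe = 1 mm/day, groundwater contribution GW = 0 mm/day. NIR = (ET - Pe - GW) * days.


Daily deficit = ET - Pe - GW = 5 - 1 - 0 = 4 mm/day
NIR = 4 * 11 = 44 mm

44.0000 mm


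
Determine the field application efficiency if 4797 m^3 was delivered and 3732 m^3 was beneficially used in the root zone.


Ea = V_root / V_field * 100 = 3732 / 4797 * 100 = 77.7986%

77.7986 %


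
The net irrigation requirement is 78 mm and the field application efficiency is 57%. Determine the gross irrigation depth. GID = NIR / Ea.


Ea = 57% = 0.57
GID = NIR / Ea = 78 / 0.57 = 136.8421 mm

136.8421 mm


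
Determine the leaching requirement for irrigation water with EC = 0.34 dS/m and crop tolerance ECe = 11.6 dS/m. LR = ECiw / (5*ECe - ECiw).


LR = ECiw / (5*ECe - ECiw)
LR = 0.34 / (5*11.6 - 0.34)
LR = 0.34 / 57.6600

0.0059


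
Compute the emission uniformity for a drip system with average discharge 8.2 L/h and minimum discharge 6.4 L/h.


EU = (q_min/q_avg)*100 = (6.4/8.2)*100 = 78.0488%

78.0488 %


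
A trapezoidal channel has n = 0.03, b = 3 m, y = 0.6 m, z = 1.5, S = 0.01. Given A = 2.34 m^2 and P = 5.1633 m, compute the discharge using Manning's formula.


R = A/P = 2.34/5.1633 = 0.453199
Q = (1/0.03) * 2.34 * 0.453199^(2/3) * 0.01^0.5

4.6021 m^3/s


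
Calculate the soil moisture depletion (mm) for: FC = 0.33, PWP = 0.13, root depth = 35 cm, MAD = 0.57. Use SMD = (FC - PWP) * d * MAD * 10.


SMD = (FC - PWP) * d * MAD * 10
SMD = (0.33 - 0.13) * 35 * 0.57 * 10
SMD = 0.2000 * 35 * 0.57 * 10

39.9000 mm


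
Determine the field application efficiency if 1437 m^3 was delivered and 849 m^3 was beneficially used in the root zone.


Ea = V_root / V_field * 100 = 849 / 1437 * 100 = 59.0814%

59.0814 %


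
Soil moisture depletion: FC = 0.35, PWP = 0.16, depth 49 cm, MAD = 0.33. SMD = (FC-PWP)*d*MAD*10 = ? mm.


SMD = (FC - PWP) * d * MAD * 10
SMD = (0.35 - 0.16) * 49 * 0.33 * 10
SMD = 0.1900 * 49 * 0.33 * 10

30.7230 mm


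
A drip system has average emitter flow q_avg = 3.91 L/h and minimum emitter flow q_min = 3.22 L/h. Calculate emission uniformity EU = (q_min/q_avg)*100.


EU = (q_min/q_avg)*100 = (3.22/3.91)*100 = 82.3529%

82.3529 %


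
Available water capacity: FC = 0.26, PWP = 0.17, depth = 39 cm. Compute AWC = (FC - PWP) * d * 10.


AWC = (FC - PWP) * d * 10
AWC = (0.26 - 0.17) * 39 * 10
AWC = 0.0900 * 39 * 10

35.1000 mm


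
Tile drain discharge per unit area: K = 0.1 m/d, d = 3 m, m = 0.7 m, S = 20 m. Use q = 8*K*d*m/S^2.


q = 8*K*d*m/S^2
q = 8*0.1*3*0.7/20^2
q = 1.6800 / 400

0.0042 m/d


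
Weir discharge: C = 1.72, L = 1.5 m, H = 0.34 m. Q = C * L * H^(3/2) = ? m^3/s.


Q = C * L * H^(3/2) = 1.72 * 1.5 * 0.34^1.5 = 1.72 * 1.5 * 0.198252

0.5115 m^3/s


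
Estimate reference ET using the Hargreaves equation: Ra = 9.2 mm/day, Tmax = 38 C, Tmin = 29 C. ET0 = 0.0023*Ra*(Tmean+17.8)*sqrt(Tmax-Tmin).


Tmean = (Tmax + Tmin)/2 = (38 + 29)/2 = 33.5
ET0 = 0.0023 * 9.2 * (33.5 + 17.8) * sqrt(38 - 29)
ET0 = 0.0023 * 9.2 * 51.3 * 3.000000

3.2565 mm/day


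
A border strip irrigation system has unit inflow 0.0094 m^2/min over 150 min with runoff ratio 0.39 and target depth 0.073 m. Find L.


L = q*t/((1+r)*Z)
L = 0.0094*150/((1+0.39)*0.073)
L = 1.41/0.10147

13.8957 m


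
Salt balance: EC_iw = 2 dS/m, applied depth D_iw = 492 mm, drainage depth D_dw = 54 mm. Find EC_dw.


EC_dw = EC_iw * D_iw / D_dw
EC_dw = 2 * 492 / 54
EC_dw = 984 / 54

18.2222 dS/m


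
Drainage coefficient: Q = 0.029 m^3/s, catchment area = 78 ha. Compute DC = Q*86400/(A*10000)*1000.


DC = Q * 86400 / (A * 10000) * 1000
DC = 0.029 * 86400 / (78 * 10000) * 1000
DC = 2505600.0000 / 780000

3.2123 mm/day


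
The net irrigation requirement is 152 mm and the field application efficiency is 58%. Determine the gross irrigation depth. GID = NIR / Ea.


Ea = 58% = 0.58
GID = NIR / Ea = 152 / 0.58 = 262.0690 mm

262.0690 mm


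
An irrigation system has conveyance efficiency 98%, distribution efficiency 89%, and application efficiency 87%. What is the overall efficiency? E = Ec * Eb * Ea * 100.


Ec = 0.98, Eb = 0.89, Ea = 0.87
E = 0.98 * 0.89 * 0.87 * 100 = 75.8814%

75.8814 %


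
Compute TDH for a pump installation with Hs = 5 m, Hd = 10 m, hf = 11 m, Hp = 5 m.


TDH = Hs + Hd + hf + Hp = 5 + 10 + 11 + 5 = 31

31 m


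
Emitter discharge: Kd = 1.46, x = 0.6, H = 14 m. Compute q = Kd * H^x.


q = Kd * H^x = 1.46 * 14^0.6 = 1.46 * 4.871658

7.1126 L/h


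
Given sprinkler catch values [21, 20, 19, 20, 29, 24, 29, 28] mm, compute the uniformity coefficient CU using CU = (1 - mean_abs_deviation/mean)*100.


mean = 23.750000 mm
MAD = 3.750000 mm
CU = (1 - 3.750000/23.750000)*100

84.2105 %


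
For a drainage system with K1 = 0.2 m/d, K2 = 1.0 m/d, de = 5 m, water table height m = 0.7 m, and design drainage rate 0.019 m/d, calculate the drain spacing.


S^2 = 8*K2*de*m/q + 4*K1*m^2/q
S^2 = 8*1.0*5*0.7/0.019 + 4*0.2*0.7^2/0.019
S = sqrt(1494.3158)

38.6564 m


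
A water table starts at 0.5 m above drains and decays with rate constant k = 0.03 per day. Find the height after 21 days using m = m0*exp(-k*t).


m = m0 * exp(-k*t)
m = 0.5 * exp(-0.03 * 21)
m = 0.5 * exp(-0.6300)

0.2663 m


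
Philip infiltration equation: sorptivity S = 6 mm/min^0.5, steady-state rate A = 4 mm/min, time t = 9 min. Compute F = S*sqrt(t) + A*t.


F = S*sqrt(t) + A*t
F = 6*sqrt(9) + 4*9
F = 6*3.000000 + 36

54.0000 mm


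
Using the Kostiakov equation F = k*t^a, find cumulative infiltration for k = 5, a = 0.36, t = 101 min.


F = k * t^a = 5 * 101^0.36
F = 5 * 5.266908

26.3345 mm


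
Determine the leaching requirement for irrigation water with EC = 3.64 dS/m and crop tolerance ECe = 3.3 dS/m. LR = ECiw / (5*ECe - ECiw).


LR = ECiw / (5*ECe - ECiw)
LR = 3.64 / (5*3.3 - 3.64)
LR = 3.64 / 12.8600

0.2830


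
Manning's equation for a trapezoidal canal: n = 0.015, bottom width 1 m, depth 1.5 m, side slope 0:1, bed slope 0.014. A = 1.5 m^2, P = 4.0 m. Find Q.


R = A/P = 1.5/4.0 = 0.375000
Q = (1/0.015) * 1.5 * 0.375000^(2/3) * 0.014^0.5

6.1530 m^3/s


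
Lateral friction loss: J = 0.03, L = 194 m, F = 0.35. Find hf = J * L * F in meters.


hf = J * L * F = 0.03 * 194 * 0.35 = 2.0370 m

2.0370 m


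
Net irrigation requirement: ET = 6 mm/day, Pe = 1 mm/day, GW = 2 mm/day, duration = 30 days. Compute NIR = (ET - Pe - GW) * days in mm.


Daily deficit = ET - Pe - GW = 6 - 1 - 2 = 3 mm/day
NIR = 3 * 30 = 90 mm

90.0000 mm


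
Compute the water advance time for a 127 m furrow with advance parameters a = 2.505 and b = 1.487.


t = (L/a)^(1/b)
t = (127/2.505)^(1/1.487)
t = 50.698603^(1/1.487)

14.0153 min


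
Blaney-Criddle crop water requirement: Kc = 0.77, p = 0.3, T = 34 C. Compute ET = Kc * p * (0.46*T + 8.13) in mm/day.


ET = Kc * p * (0.46*T + 8.13)
ET = 0.77 * 0.3 * (0.46*34 + 8.13)
ET = 0.77 * 0.3 * 23.7700

5.4909 mm/day


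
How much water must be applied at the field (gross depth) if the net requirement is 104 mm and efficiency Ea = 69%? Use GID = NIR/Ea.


Ea = 69% = 0.69
GID = NIR / Ea = 104 / 0.69 = 150.7246 mm

150.7246 mm


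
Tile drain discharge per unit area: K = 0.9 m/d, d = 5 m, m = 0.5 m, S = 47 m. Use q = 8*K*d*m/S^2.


q = 8*K*d*m/S^2
q = 8*0.9*5*0.5/47^2
q = 18.0000 / 2209

0.0081 m/d


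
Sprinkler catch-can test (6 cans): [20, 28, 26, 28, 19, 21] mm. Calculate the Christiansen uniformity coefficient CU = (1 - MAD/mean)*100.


mean = 23.666667 mm
MAD = 3.666667 mm
CU = (1 - 3.666667/23.666667)*100

84.5070 %


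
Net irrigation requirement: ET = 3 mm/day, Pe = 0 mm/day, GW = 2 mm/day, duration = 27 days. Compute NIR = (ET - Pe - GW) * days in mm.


Daily deficit = ET - Pe - GW = 3 - 0 - 2 = 1 mm/day
NIR = 1 * 27 = 27 mm

27.0000 mm


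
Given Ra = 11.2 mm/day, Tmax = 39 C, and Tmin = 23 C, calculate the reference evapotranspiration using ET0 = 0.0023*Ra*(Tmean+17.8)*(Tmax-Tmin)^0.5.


Tmean = (Tmax + Tmin)/2 = (39 + 23)/2 = 31.0
ET0 = 0.0023 * 11.2 * (31.0 + 17.8) * sqrt(39 - 23)
ET0 = 0.0023 * 11.2 * 48.8 * 4.000000

5.0284 mm/day


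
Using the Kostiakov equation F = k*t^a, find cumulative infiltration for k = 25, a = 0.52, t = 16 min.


F = k * t^a = 25 * 16^0.52
F = 25 * 4.228072

105.7018 mm


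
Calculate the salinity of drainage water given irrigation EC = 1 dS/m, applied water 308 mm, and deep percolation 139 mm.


EC_dw = EC_iw * D_iw / D_dw
EC_dw = 1 * 308 / 139
EC_dw = 308 / 139

2.2158 dS/m


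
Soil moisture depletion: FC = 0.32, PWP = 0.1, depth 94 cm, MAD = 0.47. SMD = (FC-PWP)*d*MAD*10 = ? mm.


SMD = (FC - PWP) * d * MAD * 10
SMD = (0.32 - 0.1) * 94 * 0.47 * 10
SMD = 0.2200 * 94 * 0.47 * 10

97.1960 mm


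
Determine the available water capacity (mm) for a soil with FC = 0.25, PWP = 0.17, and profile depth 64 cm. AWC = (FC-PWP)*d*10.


AWC = (FC - PWP) * d * 10
AWC = (0.25 - 0.17) * 64 * 10
AWC = 0.0800 * 64 * 10

51.2000 mm


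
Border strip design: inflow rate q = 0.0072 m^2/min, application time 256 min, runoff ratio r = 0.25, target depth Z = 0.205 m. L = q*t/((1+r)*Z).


L = q*t/((1+r)*Z)
L = 0.0072*256/((1+0.25)*0.205)
L = 1.8432/0.25625

7.1930 m


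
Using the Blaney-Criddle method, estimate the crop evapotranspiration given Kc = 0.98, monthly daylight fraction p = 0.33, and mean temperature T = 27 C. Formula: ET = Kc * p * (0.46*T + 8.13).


ET = Kc * p * (0.46*T + 8.13)
ET = 0.98 * 0.33 * (0.46*27 + 8.13)
ET = 0.98 * 0.33 * 20.5500

6.6459 mm/day


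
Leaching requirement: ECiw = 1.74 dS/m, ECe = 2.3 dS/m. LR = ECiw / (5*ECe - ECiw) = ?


LR = ECiw / (5*ECe - ECiw)
LR = 1.74 / (5*2.3 - 1.74)
LR = 1.74 / 9.7600

0.1783


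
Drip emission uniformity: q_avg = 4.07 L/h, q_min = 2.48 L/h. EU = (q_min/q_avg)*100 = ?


EU = (q_min/q_avg)*100 = (2.48/4.07)*100 = 60.9337%

60.9337 %


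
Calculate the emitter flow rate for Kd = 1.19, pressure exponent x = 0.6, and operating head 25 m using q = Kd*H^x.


q = Kd * H^x = 1.19 * 25^0.6 = 1.19 * 6.898648

8.2094 L/h


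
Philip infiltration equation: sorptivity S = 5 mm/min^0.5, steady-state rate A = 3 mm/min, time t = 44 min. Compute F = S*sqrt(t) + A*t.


F = S*sqrt(t) + A*t
F = 5*sqrt(44) + 3*44
F = 5*6.633250 + 132

165.1662 mm


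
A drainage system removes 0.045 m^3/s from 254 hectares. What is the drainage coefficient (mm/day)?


DC = Q * 86400 / (A * 10000) * 1000
DC = 0.045 * 86400 / (254 * 10000) * 1000
DC = 3888000.0000 / 2540000

1.5307 mm/day


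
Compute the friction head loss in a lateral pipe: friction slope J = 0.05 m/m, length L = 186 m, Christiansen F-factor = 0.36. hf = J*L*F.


hf = J * L * F = 0.05 * 186 * 0.36 = 3.3480 m

3.3480 m


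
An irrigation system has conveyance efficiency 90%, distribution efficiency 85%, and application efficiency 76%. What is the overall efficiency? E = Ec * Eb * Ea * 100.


Ec = 0.9, Eb = 0.85, Ea = 0.76
E = 0.9 * 0.85 * 0.76 * 100 = 58.1400%

58.1400 %


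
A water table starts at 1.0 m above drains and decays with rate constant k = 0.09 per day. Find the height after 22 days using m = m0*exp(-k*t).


m = m0 * exp(-k*t)
m = 1.0 * exp(-0.09 * 22)
m = 1.0 * exp(-1.9800)

0.1381 m


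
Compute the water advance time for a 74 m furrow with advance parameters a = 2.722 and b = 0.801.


t = (L/a)^(1/b)
t = (74/2.722)^(1/0.801)
t = 27.185893^(1/0.801)

61.7577 min


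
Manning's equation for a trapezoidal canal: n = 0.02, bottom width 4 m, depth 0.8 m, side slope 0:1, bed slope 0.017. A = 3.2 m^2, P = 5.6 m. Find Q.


R = A/P = 3.2/5.6 = 0.571429
Q = (1/0.02) * 3.2 * 0.571429^(2/3) * 0.017^0.5

14.3655 m^3/s


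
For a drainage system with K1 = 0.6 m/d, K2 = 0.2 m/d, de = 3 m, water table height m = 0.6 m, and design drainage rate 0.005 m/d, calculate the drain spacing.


S^2 = 8*K2*de*m/q + 4*K1*m^2/q
S^2 = 8*0.2*3*0.6/0.005 + 4*0.6*0.6^2/0.005
S = sqrt(748.8000)

27.3642 m


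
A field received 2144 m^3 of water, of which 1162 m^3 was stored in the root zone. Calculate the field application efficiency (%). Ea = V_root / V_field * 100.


Ea = V_root / V_field * 100 = 1162 / 2144 * 100 = 54.1978%

54.1978 %


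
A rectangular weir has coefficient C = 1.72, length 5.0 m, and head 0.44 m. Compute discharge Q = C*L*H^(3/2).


Q = C * L * H^(3/2) = 1.72 * 5.0 * 0.44^1.5 = 1.72 * 5.0 * 0.291863

2.5100 m^3/s


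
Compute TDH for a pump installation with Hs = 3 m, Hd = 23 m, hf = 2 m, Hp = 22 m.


TDH = Hs + Hd + hf + Hp = 3 + 23 + 2 + 22 = 50

50 m


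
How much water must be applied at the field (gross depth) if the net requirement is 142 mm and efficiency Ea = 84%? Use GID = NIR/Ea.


Ea = 84% = 0.84
GID = NIR / Ea = 142 / 0.84 = 169.0476 mm

169.0476 mm


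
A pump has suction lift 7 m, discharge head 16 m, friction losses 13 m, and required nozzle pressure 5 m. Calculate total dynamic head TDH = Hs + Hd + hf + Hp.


TDH = Hs + Hd + hf + Hp = 7 + 16 + 13 + 5 = 41

41 m


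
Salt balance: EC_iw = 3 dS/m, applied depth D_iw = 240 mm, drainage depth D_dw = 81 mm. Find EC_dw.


EC_dw = EC_iw * D_iw / D_dw
EC_dw = 3 * 240 / 81
EC_dw = 720 / 81

8.8889 dS/m


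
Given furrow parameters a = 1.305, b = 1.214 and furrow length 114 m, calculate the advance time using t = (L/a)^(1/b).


t = (L/a)^(1/b)
t = (114/1.305)^(1/1.214)
t = 87.356322^(1/1.214)

39.7273 min


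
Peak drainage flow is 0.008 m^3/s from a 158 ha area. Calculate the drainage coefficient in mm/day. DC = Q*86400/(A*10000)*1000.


DC = Q * 86400 / (A * 10000) * 1000
DC = 0.008 * 86400 / (158 * 10000) * 1000
DC = 691200.0000 / 1580000

0.4375 mm/day


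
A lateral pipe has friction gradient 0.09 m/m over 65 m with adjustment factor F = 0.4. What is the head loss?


hf = J * L * F = 0.09 * 65 * 0.4 = 2.3400 m

2.3400 m


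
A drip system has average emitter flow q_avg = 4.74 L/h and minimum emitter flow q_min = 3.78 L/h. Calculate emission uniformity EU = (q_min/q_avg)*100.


EU = (q_min/q_avg)*100 = (3.78/4.74)*100 = 79.7468%

79.7468 %


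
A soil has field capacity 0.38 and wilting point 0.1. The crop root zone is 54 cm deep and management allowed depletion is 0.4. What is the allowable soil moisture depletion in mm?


SMD = (FC - PWP) * d * MAD * 10
SMD = (0.38 - 0.1) * 54 * 0.4 * 10
SMD = 0.2800 * 54 * 0.4 * 10

60.4800 mm


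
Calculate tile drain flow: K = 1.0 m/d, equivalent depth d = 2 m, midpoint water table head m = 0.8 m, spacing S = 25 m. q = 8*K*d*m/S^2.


q = 8*K*d*m/S^2
q = 8*1.0*2*0.8/25^2
q = 12.8000 / 625

0.0205 m/d


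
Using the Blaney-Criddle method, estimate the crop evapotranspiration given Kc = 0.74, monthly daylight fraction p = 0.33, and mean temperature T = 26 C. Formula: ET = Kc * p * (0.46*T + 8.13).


ET = Kc * p * (0.46*T + 8.13)
ET = 0.74 * 0.33 * (0.46*26 + 8.13)
ET = 0.74 * 0.33 * 20.0900

4.9060 mm/day


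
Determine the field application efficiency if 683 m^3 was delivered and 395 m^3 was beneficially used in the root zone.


Ea = V_root / V_field * 100 = 395 / 683 * 100 = 57.8331%

57.8331 %


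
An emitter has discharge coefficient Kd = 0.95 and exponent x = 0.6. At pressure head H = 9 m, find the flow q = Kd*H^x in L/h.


q = Kd * H^x = 0.95 * 9^0.6 = 0.95 * 3.737193

3.5503 L/h


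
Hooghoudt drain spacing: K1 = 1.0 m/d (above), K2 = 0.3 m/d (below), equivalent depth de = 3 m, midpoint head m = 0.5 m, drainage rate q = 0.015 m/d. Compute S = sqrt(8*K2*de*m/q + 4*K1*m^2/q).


S^2 = 8*K2*de*m/q + 4*K1*m^2/q
S^2 = 8*0.3*3*0.5/0.015 + 4*1.0*0.5^2/0.015
S = sqrt(306.6667)

17.5119 m
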